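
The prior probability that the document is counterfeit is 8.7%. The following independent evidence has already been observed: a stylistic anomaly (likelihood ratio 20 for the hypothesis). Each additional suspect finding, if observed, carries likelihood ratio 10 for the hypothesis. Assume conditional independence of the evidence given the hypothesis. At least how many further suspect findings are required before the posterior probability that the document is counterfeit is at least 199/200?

3

Prior odds = 0.087/0.913 = 87/913.
Bayes factor of the evidence already in hand = 20.
Odds after that evidence = (87/913) × 20 = 1740/913.
Target odds = 0.995/0.005 = 199.
Need 10ⁿ ≥ 199 ÷ (1740/913) = 181687/1740.
10² = 100 falls short of 181687/1740 but 10³ = 1000 reaches it, so n = 3.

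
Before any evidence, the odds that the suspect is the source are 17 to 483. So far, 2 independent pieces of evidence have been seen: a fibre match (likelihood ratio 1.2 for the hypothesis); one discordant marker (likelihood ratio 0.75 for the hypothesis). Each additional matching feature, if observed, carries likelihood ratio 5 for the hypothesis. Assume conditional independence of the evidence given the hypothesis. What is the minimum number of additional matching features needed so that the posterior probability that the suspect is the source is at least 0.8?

4

Prior odds = 17/483.
Combined Bayes factor of the evidence already in hand = 1.2 × 0.75 = 0.9.
Odds after that evidence = (17/483) × 0.9 = 51/1610.
Target odds = 0.8/0.2 = 4.
Need 5ⁿ ≥ 4 ÷ (51/1610) = 6440/51.
5³ = 125 falls short of 6440/51 but 5⁴ = 625 reaches it, so n = 4.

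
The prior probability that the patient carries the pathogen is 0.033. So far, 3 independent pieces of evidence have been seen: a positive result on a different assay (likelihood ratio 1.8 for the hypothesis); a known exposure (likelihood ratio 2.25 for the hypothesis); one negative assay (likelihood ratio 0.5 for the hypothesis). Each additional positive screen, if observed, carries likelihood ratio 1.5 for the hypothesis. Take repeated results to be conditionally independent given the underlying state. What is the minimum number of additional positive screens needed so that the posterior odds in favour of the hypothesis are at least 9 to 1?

13

Prior odds = 0.033/0.967 = 33/967.
Combined Bayes factor of the evidence already in hand = 1.8 × 2.25 × 0.5 = 2.025.
Odds after that evidence = (33/967) × 2.025 = 2673/38680.
Target odds = 9.
Need 1.5ⁿ ≥ 9 ÷ (2673/38680) = 38680/297.
1.5¹² = 531441/4096 falls short of 38680/297 but 1.5¹³ = 1594323/8192 reaches it, so n = 13.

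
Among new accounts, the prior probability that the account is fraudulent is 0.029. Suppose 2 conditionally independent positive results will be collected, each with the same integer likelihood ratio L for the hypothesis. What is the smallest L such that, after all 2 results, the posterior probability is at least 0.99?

Prior odds = 0.029/0.971 = 29/971.
Target odds = 0.99/0.01 = 99.
Need L² ≥ 99 ÷ (29/971) = 96129/29.
57² = 3249 < 96129/29 ≤ 3364 = 58², so L = 58.

58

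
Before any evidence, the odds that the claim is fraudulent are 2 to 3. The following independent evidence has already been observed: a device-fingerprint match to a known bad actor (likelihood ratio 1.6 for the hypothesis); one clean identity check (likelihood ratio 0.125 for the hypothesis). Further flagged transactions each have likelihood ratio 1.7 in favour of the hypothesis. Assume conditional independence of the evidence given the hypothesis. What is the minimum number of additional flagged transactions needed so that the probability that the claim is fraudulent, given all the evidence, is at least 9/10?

Prior odds = 2/3.
Combined Bayes factor of the evidence already in hand = 1.6 × 0.125 = 0.2.
Odds after that evidence = (2/3) × 0.2 = 2/15.
Target odds = 0.9/0.1 = 9.
Need 1.7ⁿ ≥ 9 ÷ (2/15) = 67.5.
1.7⁷ = 410338673/10000000 falls short of 67.5 but 1.7⁸ ≈69.7576 reaches it, so n = 8.

8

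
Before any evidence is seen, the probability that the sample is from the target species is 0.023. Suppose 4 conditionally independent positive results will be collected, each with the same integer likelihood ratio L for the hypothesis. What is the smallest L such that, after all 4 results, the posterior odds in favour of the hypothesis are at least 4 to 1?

4

Prior odds = 0.023/0.977 = 23/977.
Target odds = 4.
Need L⁴ ≥ 4 ÷ (23/977) = 3908/23.
3⁴ = 81 < 3908/23 ≤ 256 = 4⁴, so L = 4.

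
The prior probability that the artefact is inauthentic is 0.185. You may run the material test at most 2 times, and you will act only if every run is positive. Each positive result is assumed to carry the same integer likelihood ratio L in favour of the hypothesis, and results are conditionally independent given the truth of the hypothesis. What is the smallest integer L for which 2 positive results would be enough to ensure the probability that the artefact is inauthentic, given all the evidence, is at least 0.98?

Prior odds = 0.185/0.815 = 37/163.
Target odds = 0.98/0.02 = 49.
Need L² ≥ 49 ÷ (37/163) = 7987/37.
14² = 196 < 7987/37 ≤ 225 = 15², so L = 15.

15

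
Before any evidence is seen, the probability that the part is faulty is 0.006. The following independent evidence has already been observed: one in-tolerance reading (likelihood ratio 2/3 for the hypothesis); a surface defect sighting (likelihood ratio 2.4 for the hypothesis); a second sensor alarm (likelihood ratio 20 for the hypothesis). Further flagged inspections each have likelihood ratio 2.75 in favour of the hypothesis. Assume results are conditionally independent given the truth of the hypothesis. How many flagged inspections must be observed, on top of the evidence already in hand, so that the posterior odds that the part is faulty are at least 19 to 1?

5

Prior odds = 0.006/0.994 = 3/497.
Combined Bayes factor of the evidence already in hand = (2/3) × 2.4 × 20 = 32.
Odds after that evidence = (3/497) × 32 = 96/497.
Target odds = 19.
Need 2.75ⁿ ≥ 19 ÷ (96/497) = 9443/96.
2.75⁴ = 57.19140625 falls short of 9443/96 but 2.75⁵ = 161051/1024 reaches it, so n = 5.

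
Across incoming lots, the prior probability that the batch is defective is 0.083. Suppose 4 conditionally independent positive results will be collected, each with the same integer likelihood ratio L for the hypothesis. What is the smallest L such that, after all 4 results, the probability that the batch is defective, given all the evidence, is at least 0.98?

Prior odds = 0.083/0.917 = 83/917.
Target odds = 0.98/0.02 = 49.
Need L⁴ ≥ 49 ÷ (83/917) = 44933/83.
4⁴ = 256 < 44933/83 ≤ 625 = 5⁴, so L = 5.

5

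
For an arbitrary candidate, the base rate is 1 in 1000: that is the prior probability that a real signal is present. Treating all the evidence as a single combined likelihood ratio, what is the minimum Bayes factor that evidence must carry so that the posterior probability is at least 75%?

Prior odds = 0.001/0.999 = 1/999.
Target odds = 0.75/0.25 = 3.
Required Bayes factor = 3 ÷ (1/999) = 2997.

2997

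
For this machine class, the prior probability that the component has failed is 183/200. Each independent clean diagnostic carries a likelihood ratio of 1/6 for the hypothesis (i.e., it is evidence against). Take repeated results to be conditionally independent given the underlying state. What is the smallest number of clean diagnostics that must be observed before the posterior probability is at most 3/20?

3

Prior odds = 0.915/0.085 = 183/17.
Likelihood ratio per clean diagnostic = 1/6.
Target posterior odds = 0.15/0.85 = 3/17.
Require (1/6)ⁿ ≤ 3/17 ÷ (183/17) = 1/61.
(1/6)² = 1/36 is still above 1/61 but (1/6)³ = 1/216 is at or below it, so n = 3.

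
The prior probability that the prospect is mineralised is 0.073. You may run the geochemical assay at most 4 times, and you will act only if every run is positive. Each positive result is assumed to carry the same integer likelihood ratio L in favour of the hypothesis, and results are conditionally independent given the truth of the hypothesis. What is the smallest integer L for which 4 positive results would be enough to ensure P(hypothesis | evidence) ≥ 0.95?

Prior odds = 0.073/0.927 = 73/927.
Target odds = 0.95/0.05 = 19.
Need L⁴ ≥ 19 ÷ (73/927) = 17613/73.
3⁴ = 81 < 17613/73 ≤ 256 = 4⁴, so L = 4.

4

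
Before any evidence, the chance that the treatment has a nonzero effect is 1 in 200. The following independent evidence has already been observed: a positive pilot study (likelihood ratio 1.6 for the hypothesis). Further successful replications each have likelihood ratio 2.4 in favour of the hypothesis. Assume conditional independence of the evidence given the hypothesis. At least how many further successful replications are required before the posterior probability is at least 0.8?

Prior odds = 0.005/0.995 = 1/199.
Bayes factor of the evidence already in hand = 1.6.
Odds after that evidence = (1/199) × 1.6 = 8/995.
Target odds = 0.8/0.2 = 4.
Need 2.4ⁿ ≥ 4 ÷ (8/995) = 497.5.
2.4⁷ = 35831808/78125 falls short of 497.5 but 2.4⁸ = 429981696/390625 reaches it, so n = 8.

8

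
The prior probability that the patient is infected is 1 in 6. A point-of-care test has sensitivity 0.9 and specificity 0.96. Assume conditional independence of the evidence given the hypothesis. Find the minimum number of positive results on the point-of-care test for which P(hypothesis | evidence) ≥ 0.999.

Prior odds = (1/6)/(5/6) = 0.2.
False-positive rate = 1 − 0.96 = 0.04; likelihood ratio of a positive = 0.9/0.04 = 22.5.
Target posterior odds = 0.999/0.001 = 999.
Need 0.2 × 22.5ⁿ ≥ 999, i.e. 22.5ⁿ ≥ 4995.
22.5² = 506.25 falls short of 4995 but 22.5³ = 11390.625 reaches it, so n = 3.

3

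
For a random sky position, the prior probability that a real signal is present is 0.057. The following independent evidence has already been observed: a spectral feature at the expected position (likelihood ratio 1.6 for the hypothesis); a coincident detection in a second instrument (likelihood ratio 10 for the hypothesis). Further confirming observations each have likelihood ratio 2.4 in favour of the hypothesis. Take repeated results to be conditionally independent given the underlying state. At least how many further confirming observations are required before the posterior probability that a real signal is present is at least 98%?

5

Prior odds = 0.057/0.943 = 57/943.
Combined Bayes factor of the evidence already in hand = 1.6 × 10 = 16.
Odds after that evidence = (57/943) × 16 = 912/943.
Target odds = 0.98/0.02 = 49.
Need 2.4ⁿ ≥ 49 ÷ (912/943) = 46207/912.
2.4⁴ = 33.1776 falls short of 46207/912 but 2.4⁵ = 79.62624 reaches it, so n = 5.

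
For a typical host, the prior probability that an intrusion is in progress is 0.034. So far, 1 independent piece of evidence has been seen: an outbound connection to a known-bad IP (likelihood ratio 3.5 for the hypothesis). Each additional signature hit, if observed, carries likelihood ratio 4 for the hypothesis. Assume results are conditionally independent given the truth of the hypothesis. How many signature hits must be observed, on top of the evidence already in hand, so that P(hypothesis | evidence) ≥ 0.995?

Prior odds = 0.034/0.966 = 17/483.
Bayes factor of the evidence already in hand = 3.5.
Odds after that evidence = (17/483) × 3.5 = 17/138.
Target odds = 0.995/0.005 = 199.
Need 4ⁿ ≥ 199 ÷ (17/138) = 27462/17.
4⁵ = 1024 falls short of 27462/17 but 4⁶ = 4096 reaches it, so n = 6.

6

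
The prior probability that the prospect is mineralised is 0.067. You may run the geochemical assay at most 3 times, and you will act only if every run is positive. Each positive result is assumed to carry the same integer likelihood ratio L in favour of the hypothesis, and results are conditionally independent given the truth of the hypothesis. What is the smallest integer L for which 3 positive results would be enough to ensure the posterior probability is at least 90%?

6

Prior odds = 0.067/0.933 = 67/933.
Target odds = 0.9/0.1 = 9.
Need L³ ≥ 9 ÷ (67/933) = 8397/67.
5³ = 125 < 8397/67 ≤ 216 = 6³, so L = 6.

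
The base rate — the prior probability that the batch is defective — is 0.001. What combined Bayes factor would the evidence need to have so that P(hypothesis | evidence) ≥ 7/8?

6993

Prior odds = 0.001/0.999 = 1/999.
Target odds = 0.875/0.125 = 7.
Required Bayes factor = 7 ÷ (1/999) = 6993.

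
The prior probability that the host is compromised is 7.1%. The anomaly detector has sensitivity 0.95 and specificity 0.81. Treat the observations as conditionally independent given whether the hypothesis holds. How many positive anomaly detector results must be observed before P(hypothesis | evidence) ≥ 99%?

5

Prior odds = 0.071/0.929 = 71/929.
False-positive rate = 1 − 0.81 = 0.19; likelihood ratio of a positive = 0.95/0.19 = 5.
Target posterior odds = 0.99/0.01 = 99.
Need (71/929) × 5ⁿ ≥ 99, i.e. 5ⁿ ≥ 91971/71.
5⁴ = 625 falls short of 91971/71 but 5⁵ = 3125 reaches it, so n = 5.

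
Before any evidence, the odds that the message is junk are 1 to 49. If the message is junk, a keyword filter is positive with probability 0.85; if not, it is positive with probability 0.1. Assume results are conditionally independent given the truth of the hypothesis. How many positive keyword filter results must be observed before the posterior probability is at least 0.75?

3

Prior odds = 1/49.
Likelihood ratio of a positive = 0.85/0.1 = 8.5.
Target odds: 0.75 ÷ 0.25 = 3.
Require 8.5ⁿ ≥ 3 ÷ (1/49) = 147.
8.5² = 72.25 falls short of 147 but 8.5³ = 614.125 reaches it, so n = 3.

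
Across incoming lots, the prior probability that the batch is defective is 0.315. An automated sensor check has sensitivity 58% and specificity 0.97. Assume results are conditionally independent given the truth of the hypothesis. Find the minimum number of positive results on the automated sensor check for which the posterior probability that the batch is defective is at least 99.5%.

Prior odds = 0.315/0.685 = 63/137.
False-positive rate = 1 − 0.97 = 0.03; likelihood ratio of a positive = 0.58/0.03 = 58/3.
Target odds: 0.995 ÷ 0.005 = 199.
Need (63/137) × (58/3)ⁿ ≥ 199, i.e. (58/3)ⁿ ≥ 27263/63.
(58/3)² = 3364/9 falls short of 27263/63 but (58/3)³ = 195112/27 reaches it, so n = 3.

3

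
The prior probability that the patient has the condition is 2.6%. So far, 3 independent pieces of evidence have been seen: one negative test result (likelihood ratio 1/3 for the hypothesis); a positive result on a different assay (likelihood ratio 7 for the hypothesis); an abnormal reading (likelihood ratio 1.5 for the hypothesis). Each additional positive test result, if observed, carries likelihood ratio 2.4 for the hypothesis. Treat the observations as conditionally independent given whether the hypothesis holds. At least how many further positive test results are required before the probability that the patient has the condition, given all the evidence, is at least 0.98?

8

Prior odds = 0.026/0.974 = 13/487.
Combined Bayes factor of the evidence already in hand = (1/3) × 7 × 1.5 = 3.5.
Odds after that evidence = (13/487) × 3.5 = 91/974.
Target odds = 0.98/0.02 = 49.
Need 2.4ⁿ ≥ 49 ÷ (91/974) = 6818/13.
2.4⁷ = 35831808/78125 falls short of 6818/13 but 2.4⁸ = 429981696/390625 reaches it, so n = 8.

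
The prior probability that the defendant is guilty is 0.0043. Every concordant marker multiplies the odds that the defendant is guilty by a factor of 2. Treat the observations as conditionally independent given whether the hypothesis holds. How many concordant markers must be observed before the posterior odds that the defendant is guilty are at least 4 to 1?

10

Prior odds = 0.0043/0.9957 = 43/9957.
Likelihood ratio per concordant marker = 2.
Target odds = 4.
Require 2ⁿ ≥ 4 ÷ (43/9957) = 39828/43.
2⁹ = 512 falls short of 39828/43 but 2¹⁰ = 1024 reaches it, so n = 10.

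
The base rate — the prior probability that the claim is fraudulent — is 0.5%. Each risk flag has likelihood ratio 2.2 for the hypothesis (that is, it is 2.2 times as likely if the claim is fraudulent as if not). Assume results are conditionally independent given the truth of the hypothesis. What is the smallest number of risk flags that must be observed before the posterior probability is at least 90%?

10

Prior odds = 0.005/0.995 = 1/199.
Likelihood ratio per risk flag = 2.2.
Target odds: 0.9 ÷ 0.1 = 9.
Require 2.2ⁿ ≥ 9 ÷ (1/199) = 1791.
2.2⁹ ≈1207.27 falls short of 1791 but 2.2¹⁰ ≈2655.99 reaches it, so n = 10.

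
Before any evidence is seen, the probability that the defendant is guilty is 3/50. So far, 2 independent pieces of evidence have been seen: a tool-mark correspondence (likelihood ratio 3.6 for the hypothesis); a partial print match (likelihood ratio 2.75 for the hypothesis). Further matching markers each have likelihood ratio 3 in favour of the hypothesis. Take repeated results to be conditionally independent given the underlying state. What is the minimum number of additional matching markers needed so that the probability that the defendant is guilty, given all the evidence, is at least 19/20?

4

Prior odds = 0.06/0.94 = 3/47.
Combined Bayes factor of the evidence already in hand = 3.6 × 2.75 = 9.9.
Odds after that evidence = (3/47) × 9.9 = 297/470.
Target odds = 0.95/0.05 = 19.
Need 3ⁿ ≥ 19 ÷ (297/470) = 8930/297.
3³ = 27 falls short of 8930/297 but 3⁴ = 81 reaches it, so n = 4.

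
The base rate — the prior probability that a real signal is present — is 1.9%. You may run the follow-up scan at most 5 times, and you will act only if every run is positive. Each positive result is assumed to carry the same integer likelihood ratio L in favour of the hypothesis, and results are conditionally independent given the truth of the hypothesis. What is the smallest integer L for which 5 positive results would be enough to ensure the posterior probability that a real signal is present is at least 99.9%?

9

Prior odds = 0.019/0.981 = 19/981.
Target odds = 0.999/0.001 = 999.
Need L⁵ ≥ 999 ÷ (19/981) = 980019/19.
8⁵ = 32768 < 980019/19 ≤ 59049 = 9⁵, so L = 9.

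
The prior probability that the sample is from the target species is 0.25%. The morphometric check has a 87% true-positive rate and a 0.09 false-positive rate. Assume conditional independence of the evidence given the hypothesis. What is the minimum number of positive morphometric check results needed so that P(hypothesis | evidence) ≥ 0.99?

5

Prior odds = 0.0025/0.9975 = 1/399.
Likelihood ratio of a positive result = 0.87/0.09 = 29/3.
Target posterior odds = 0.99/0.01 = 99.
Need (1/399) × (29/3)ⁿ ≥ 99, i.e. (29/3)ⁿ ≥ 39501.
(29/3)⁴ = 707281/81 falls short of 39501 but (29/3)⁵ = 20511149/243 reaches it, so n = 5.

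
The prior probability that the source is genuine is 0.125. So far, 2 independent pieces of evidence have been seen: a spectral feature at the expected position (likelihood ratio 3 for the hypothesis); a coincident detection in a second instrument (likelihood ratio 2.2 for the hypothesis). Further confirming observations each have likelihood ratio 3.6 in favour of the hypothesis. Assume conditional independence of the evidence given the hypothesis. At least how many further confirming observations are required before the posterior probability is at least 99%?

4

Prior odds = 0.125/0.875 = 1/7.
Combined Bayes factor of the evidence already in hand = 3 × 2.2 = 6.6.
Odds after that evidence = (1/7) × 6.6 = 33/35.
Target odds = 0.99/0.01 = 99.
Need 3.6ⁿ ≥ 99 ÷ (33/35) = 105.
3.6³ = 46.656 falls short of 105 but 3.6⁴ = 167.9616 reaches it, so n = 4.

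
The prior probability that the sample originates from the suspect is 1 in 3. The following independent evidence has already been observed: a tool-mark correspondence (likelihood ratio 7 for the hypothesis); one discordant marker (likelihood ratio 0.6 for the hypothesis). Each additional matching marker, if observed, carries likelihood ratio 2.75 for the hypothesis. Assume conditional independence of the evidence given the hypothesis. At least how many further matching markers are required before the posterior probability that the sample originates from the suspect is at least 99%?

Prior odds = (1/3)/(2/3) = 0.5.
Combined Bayes factor of the evidence already in hand = 7 × 0.6 = 4.2.
Odds after that evidence = 0.5 × 4.2 = 2.1.
Target odds = 0.99/0.01 = 99.
Need 2.75ⁿ ≥ 99 ÷ 2.1 = 330/7.
2.75³ = 20.796875 falls short of 330/7 but 2.75⁴ = 57.19140625 reaches it, so n = 4.

4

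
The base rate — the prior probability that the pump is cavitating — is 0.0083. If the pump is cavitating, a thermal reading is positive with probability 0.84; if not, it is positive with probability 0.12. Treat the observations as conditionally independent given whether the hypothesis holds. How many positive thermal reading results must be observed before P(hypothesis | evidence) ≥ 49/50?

5

Prior odds: 0.0083 ÷ 0.9917 = 83/9917.
Likelihood ratio of a positive = 0.84/0.12 = 7.
Target posterior odds = 0.98/0.02 = 49.
Need (83/9917) × 7ⁿ ≥ 49, i.e. 7ⁿ ≥ 485933/83.
7⁴ = 2401 falls short of 485933/83 but 7⁵ = 16807 reaches it, so n = 5.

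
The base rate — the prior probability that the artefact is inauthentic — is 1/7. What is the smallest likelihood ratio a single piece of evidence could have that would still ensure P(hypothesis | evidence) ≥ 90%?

Prior odds = (1/7)/(6/7) = 1/6.
Target odds = 0.9/0.1 = 9.
Required Bayes factor = 9 ÷ (1/6) = 54.

54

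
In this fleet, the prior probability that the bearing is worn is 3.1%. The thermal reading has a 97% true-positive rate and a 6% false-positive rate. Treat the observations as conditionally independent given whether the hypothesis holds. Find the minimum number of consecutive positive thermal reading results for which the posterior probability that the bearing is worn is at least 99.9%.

4

Prior odds = 0.031/0.969 = 31/969.
Likelihood ratio of a positive result = 0.97/0.06 = 97/6.
Target odds: 0.999 ÷ 0.001 = 999.
Require (97/6)ⁿ ≥ 999 ÷ (31/969) = 968031/31.
(97/6)³ = 912673/216 falls short of 968031/31 but (97/6)⁴ = 88529281/1296 reaches it, so n = 4.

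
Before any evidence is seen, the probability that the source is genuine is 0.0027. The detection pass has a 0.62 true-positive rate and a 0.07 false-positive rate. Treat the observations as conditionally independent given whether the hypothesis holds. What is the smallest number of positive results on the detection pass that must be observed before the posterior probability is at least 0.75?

Prior odds: 0.0027 ÷ 0.9973 = 27/9973.
Likelihood ratio of a positive result = 0.62/0.07 = 62/7.
Target posterior odds = 0.75/0.25 = 3.
Require (62/7)ⁿ ≥ 3 ÷ (27/9973) = 9973/9.
(62/7)³ = 238328/343 falls short of 9973/9 but (62/7)⁴ = 14776336/2401 reaches it, so n = 4.

4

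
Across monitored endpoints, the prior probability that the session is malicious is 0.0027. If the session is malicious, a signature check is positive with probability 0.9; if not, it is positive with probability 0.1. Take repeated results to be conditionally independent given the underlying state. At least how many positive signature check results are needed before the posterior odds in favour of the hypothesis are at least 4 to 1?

4

Prior odds: 0.0027 ÷ 0.9973 = 27/9973.
Likelihood ratio of a positive = 0.9/0.1 = 9.
Target odds = 4.
Need (27/9973) × 9ⁿ ≥ 4, i.e. 9ⁿ ≥ 39892/27.
9³ = 729 falls short of 39892/27 but 9⁴ = 6561 reaches it, so n = 4.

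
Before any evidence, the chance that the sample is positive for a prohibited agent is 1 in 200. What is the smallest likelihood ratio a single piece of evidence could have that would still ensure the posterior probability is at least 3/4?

Prior odds = 0.005/0.995 = 1/199.
Target odds = 0.75/0.25 = 3.
Required Bayes factor = 3 ÷ (1/199) = 597.

597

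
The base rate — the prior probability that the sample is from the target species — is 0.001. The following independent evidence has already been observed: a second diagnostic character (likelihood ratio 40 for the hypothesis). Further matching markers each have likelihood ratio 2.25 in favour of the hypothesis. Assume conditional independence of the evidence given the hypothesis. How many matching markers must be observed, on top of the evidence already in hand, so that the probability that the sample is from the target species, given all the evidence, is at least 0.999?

13

Prior odds = 0.001/0.999 = 1/999.
Bayes factor of the evidence already in hand = 40.
Odds after that evidence = (1/999) × 40 = 40/999.
Target odds = 0.999/0.001 = 999.
Need 2.25ⁿ ≥ 999 ÷ (40/999) = 24950.025.
2.25¹² ≈16834.1 falls short of 24950.025 but 2.25¹³ ≈37876.8 reaches it, so n = 13.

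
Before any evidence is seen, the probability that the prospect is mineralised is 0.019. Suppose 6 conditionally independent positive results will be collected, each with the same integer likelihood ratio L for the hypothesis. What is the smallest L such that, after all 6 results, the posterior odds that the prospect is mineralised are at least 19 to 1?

4

Prior odds = 0.019/0.981 = 19/981.
Target odds = 19.
Need L⁶ ≥ 19 ÷ (19/981) = 981.
3⁶ = 729 < 981 ≤ 4096 = 4⁶, so L = 4.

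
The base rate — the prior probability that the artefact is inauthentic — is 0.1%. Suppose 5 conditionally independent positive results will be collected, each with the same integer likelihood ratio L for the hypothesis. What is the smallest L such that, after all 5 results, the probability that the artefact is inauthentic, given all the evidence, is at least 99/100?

10

Prior odds = 0.001/0.999 = 1/999.
Target odds = 0.99/0.01 = 99.
Need L⁵ ≥ 99 ÷ (1/999) = 98901.
9⁵ = 59049 < 98901 ≤ 100000 = 10⁵, so L = 10.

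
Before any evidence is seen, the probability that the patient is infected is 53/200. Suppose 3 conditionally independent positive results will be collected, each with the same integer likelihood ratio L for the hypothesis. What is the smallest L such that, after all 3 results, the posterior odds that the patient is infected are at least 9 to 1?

Prior odds = 0.265/0.735 = 53/147.
Target odds = 9.
Need L³ ≥ 9 ÷ (53/147) = 1323/53.
2³ = 8 < 1323/53 ≤ 27 = 3³, so L = 3.

3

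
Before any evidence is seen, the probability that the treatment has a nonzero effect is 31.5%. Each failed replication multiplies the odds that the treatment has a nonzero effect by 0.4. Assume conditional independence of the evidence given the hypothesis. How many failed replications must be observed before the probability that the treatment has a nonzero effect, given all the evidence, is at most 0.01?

Prior odds = 0.315/0.685 = 63/137.
Likelihood ratio per failed replication = 0.4.
Target posterior odds = 0.01/0.99 = 1/99.
Need (63/137) × 0.4ⁿ ≤ 1/99, i.e. 0.4ⁿ ≤ 137/6237.
0.4⁴ = 0.0256 is still above 137/6237 but 0.4⁵ = 0.01024 is at or below it, so n = 5.

5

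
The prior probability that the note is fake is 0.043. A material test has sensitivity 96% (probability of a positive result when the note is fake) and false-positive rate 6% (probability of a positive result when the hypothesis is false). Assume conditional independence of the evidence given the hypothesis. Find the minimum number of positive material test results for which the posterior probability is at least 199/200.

Prior odds: 0.043 ÷ 0.957 = 43/957.
Likelihood ratio of a positive result = 0.96/0.06 = 16.
Target odds: 0.995 ÷ 0.005 = 199.
Need (43/957) × 16ⁿ ≥ 199, i.e. 16ⁿ ≥ 190443/43.
16³ = 4096 falls short of 190443/43 but 16⁴ = 65536 reaches it, so n = 4.

4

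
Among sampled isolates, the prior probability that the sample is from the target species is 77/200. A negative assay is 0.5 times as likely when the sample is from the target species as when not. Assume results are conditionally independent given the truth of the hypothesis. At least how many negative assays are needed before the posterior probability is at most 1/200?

Prior odds: 0.385 ÷ 0.615 = 77/123.
Likelihood ratio per negative assay = 0.5.
Target posterior odds = 0.005/0.995 = 1/199.
Need (77/123) × 0.5ⁿ ≤ 1/199, i.e. 0.5ⁿ ≤ 123/15323.
0.5⁶ = 0.015625 is still above 123/15323 but 0.5⁷ = 0.0078125 is at or below it, so n = 7.

7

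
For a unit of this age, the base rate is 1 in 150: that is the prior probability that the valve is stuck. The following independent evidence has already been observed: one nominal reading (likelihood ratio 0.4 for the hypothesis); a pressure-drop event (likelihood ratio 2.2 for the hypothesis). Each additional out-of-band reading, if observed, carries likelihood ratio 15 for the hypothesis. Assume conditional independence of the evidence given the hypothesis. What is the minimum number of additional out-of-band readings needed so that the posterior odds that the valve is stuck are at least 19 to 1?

3

Prior odds = (1/150)/(149/150) = 1/149.
Combined Bayes factor of the evidence already in hand = 0.4 × 2.2 = 0.88.
Odds after that evidence = (1/149) × 0.88 = 22/3725.
Target odds = 19.
Need 15ⁿ ≥ 19 ÷ (22/3725) = 70775/22.
15² = 225 falls short of 70775/22 but 15³ = 3375 reaches it, so n = 3.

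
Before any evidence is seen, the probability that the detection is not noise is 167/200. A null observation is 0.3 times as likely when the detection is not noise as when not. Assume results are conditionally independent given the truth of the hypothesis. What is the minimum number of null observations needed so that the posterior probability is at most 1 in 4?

3

Prior odds: 0.835 ÷ 0.165 = 167/33.
Likelihood ratio per null observation = 0.3.
Target posterior odds = 0.25/0.75 = 1/3.
Need (167/33) × 0.3ⁿ ≤ 1/3, i.e. 0.3ⁿ ≤ 11/167.
0.3² = 0.09 is still above 11/167 but 0.3³ = 0.027 is at or below it, so n = 3.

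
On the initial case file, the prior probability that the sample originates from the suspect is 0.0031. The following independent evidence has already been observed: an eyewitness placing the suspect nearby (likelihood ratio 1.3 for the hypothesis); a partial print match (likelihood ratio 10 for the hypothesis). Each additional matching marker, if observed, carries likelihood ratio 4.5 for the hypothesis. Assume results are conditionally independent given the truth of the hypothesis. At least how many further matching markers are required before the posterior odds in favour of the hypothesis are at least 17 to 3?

Prior odds = 0.0031/0.9969 = 31/9969.
Combined Bayes factor of the evidence already in hand = 1.3 × 10 = 13.
Odds after that evidence = (31/9969) × 13 = 403/9969.
Target odds = 17/3.
Need 4.5ⁿ ≥ 17/3 ÷ (403/9969) = 56491/403.
4.5³ = 91.125 falls short of 56491/403 but 4.5⁴ = 410.0625 reaches it, so n = 4.

4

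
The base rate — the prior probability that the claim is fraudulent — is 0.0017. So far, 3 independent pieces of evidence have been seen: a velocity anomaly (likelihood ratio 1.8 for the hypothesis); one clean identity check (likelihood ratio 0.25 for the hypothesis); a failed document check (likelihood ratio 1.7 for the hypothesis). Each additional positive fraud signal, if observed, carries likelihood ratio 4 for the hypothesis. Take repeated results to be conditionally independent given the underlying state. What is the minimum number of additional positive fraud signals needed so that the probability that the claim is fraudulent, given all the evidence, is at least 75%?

6

Prior odds = 0.0017/0.9983 = 17/9983.
Combined Bayes factor of the evidence already in hand = 1.8 × 0.25 × 1.7 = 0.765.
Odds after that evidence = (17/9983) × 0.765 = 2601/1996600.
Target odds = 0.75/0.25 = 3.
Need 4ⁿ ≥ 3 ÷ (2601/1996600) = 1996600/867.
4⁵ = 1024 falls short of 1996600/867 but 4⁶ = 4096 reaches it, so n = 6.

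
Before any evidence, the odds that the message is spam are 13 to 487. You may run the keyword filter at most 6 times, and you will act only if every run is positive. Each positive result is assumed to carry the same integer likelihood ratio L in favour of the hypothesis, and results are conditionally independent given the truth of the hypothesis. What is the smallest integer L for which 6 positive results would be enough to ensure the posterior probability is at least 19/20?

3

Prior odds = 13/487.
Target odds = 0.95/0.05 = 19.
Need L⁶ ≥ 19 ÷ (13/487) = 9253/13.
2⁶ = 64 < 9253/13 ≤ 729 = 3⁶, so L = 3.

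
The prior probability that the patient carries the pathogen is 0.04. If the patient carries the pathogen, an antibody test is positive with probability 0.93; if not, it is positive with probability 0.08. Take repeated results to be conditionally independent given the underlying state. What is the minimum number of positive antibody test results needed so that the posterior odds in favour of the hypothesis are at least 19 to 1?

Prior odds = 0.04/0.96 = 1/24.
Likelihood ratio of a positive = 0.93/0.08 = 11.625.
Target odds = 19.
Need (1/24) × 11.625ⁿ ≥ 19, i.e. 11.625ⁿ ≥ 456.
11.625² = 135.140625 falls short of 456 but 11.625³ = 804357/512 reaches it, so n = 3.

3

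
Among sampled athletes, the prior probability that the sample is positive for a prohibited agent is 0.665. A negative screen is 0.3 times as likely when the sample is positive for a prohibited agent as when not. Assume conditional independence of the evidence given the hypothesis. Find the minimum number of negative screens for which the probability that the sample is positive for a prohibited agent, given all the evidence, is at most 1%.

Prior odds: 0.665 ÷ 0.335 = 133/67.
Likelihood ratio per negative screen = 0.3.
Target posterior odds = 0.01/0.99 = 1/99.
Require 0.3ⁿ ≤ 1/99 ÷ (133/67) = 67/13167.
0.3⁴ = 0.0081 is still above 67/13167 but 0.3⁵ = 243/100000 is at or below it, so n = 5.

5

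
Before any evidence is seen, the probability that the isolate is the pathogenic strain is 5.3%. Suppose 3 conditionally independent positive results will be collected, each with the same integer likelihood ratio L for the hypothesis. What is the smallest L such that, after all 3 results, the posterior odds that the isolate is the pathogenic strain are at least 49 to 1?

10

Prior odds = 0.053/0.947 = 53/947.
Target odds = 49.
Need L³ ≥ 49 ÷ (53/947) = 46403/53.
9³ = 729 < 46403/53 ≤ 1000 = 10³, so L = 10.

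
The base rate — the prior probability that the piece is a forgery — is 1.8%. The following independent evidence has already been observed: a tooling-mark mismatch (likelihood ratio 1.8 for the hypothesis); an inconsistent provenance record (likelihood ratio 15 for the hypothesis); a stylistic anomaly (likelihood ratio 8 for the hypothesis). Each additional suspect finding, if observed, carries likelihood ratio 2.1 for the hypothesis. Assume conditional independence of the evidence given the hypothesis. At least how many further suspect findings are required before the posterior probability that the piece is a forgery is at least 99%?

Prior odds = 0.018/0.982 = 9/491.
Combined Bayes factor of the evidence already in hand = 1.8 × 15 × 8 = 216.
Odds after that evidence = (9/491) × 216 = 1944/491.
Target odds = 0.99/0.01 = 99.
Need 2.1ⁿ ≥ 99 ÷ (1944/491) = 5401/216.
2.1⁴ = 19.4481 falls short of 5401/216 but 2.1⁵ = 4084101/100000 reaches it, so n = 5.

5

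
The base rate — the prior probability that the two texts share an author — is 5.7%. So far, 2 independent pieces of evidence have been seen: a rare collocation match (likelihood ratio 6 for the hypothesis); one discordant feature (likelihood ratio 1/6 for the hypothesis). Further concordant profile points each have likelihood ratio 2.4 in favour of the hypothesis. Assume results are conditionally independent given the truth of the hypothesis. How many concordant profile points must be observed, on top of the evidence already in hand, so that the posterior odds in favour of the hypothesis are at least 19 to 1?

Prior odds = 0.057/0.943 = 57/943.
Combined Bayes factor of the evidence already in hand = 6 × (1/6) = 1.
Odds after that evidence = (57/943) × 1 = 57/943.
Target odds = 19.
Need 2.4ⁿ ≥ 19 ÷ (57/943) = 943/3.
2.4⁶ = 2985984/15625 falls short of 943/3 but 2.4⁷ = 35831808/78125 reaches it, so n = 7.

7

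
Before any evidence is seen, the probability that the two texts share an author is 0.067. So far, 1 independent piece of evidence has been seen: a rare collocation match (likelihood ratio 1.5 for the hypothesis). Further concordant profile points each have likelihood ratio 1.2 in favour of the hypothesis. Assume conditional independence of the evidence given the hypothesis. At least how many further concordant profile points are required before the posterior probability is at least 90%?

25

Prior odds = 0.067/0.933 = 67/933.
Bayes factor of the evidence already in hand = 1.5.
Odds after that evidence = (67/933) × 1.5 = 67/622.
Target odds = 0.9/0.1 = 9.
Need 1.2ⁿ ≥ 9 ÷ (67/622) = 5598/67.
1.2²⁴ ≈79.4968 falls short of 5598/67 but 1.2²⁵ ≈95.3962 reaches it, so n = 25.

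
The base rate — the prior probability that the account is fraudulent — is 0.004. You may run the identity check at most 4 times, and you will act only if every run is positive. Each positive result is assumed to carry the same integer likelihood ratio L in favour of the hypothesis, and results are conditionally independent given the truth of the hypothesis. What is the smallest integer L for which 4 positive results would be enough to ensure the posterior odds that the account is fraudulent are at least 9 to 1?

7

Prior odds = 0.004/0.996 = 1/249.
Target odds = 9.
Need L⁴ ≥ 9 ÷ (1/249) = 2241.
6⁴ = 1296 < 2241 ≤ 2401 = 7⁴, so L = 7.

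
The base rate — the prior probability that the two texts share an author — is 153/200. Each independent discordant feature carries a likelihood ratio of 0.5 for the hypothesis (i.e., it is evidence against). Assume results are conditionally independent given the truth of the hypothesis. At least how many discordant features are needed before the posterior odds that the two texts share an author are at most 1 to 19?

6

Prior odds = 0.765/0.235 = 153/47.
Likelihood ratio per discordant feature = 0.5.
Target odds = 1/19.
Need (153/47) × 0.5ⁿ ≤ 1/19, i.e. 0.5ⁿ ≤ 47/2907.
0.5⁵ = 0.03125 is still above 47/2907 but 0.5⁶ = 0.015625 is at or below it, so n = 6.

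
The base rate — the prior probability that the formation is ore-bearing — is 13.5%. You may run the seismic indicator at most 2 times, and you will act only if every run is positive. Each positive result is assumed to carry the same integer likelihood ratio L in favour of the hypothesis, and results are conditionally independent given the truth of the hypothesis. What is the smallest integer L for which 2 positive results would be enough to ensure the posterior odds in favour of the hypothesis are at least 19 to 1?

Prior odds = 0.135/0.865 = 27/173.
Target odds = 19.
Need L² ≥ 19 ÷ (27/173) = 3287/27.
11² = 121 < 3287/27 ≤ 144 = 12², so L = 12.

12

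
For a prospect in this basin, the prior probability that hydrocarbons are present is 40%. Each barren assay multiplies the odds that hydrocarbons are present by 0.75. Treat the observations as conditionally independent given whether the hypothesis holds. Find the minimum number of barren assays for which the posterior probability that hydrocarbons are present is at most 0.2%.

21

Prior odds: 0.4 ÷ 0.6 = 2/3.
Likelihood ratio per barren assay = 0.75.
Target odds: 0.002 ÷ 0.998 = 1/499.
Need (2/3) × 0.75ⁿ ≤ 1/499, i.e. 0.75ⁿ ≤ 3/998.
0.75²⁰ ≈0.00317121 is still above 3/998 but 0.75²¹ ≈0.00237841 is at or below it, so n = 21.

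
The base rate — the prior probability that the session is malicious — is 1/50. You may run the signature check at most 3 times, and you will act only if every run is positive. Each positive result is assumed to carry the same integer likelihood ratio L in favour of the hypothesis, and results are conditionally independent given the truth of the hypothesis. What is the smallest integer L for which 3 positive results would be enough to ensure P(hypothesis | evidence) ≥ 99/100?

17

Prior odds = 0.02/0.98 = 1/49.
Target odds = 0.99/0.01 = 99.
Need L³ ≥ 99 ÷ (1/49) = 4851.
16³ = 4096 < 4851 ≤ 4913 = 17³, so L = 17.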